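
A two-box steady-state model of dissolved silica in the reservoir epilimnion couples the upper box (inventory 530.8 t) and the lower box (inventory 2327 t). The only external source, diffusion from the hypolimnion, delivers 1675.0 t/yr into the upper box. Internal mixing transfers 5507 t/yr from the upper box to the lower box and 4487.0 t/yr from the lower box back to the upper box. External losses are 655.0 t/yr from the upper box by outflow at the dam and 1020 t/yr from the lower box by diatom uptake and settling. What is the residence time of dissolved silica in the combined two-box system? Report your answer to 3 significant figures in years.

1.71 yr

Treat the two boxes together as one reservoir: the mixing fluxes between them are internal recycling, so τ = ΣM / Σ(external losses).
M_total = 530.8 + 2327 = 2857.8 t.
ΣF_external_out = 655.0 + 1020 = 1675.0 t/yr.
τ = M_total / ΣF_ext = 2857.8 / 1675.0 = 1.706 yr.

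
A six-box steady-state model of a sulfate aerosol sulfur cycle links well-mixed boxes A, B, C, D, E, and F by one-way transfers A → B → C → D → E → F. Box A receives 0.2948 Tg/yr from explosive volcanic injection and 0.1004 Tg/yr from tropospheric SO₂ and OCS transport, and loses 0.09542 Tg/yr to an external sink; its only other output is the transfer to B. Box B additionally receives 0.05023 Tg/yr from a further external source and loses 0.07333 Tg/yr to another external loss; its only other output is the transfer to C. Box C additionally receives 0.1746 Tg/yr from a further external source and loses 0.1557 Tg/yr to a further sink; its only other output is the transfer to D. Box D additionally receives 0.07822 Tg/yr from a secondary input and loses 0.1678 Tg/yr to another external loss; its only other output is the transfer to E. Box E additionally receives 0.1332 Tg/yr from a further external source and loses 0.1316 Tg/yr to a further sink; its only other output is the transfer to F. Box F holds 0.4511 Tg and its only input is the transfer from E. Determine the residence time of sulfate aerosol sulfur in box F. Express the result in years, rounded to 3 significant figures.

Box A: F(A→B) = (0.2948 + 0.1004) − 0.09542 = 0.29978 Tg/yr.
Box B: F(B→C) = (0.29978 + 0.05023) − 0.07333 = 0.27668 Tg/yr.
Box C: F(C→D) = (0.27668 + 0.1746) − 0.1557 = 0.29558 Tg/yr.
Box D: F(D→E) = (0.29558 + 0.07822) − 0.1678 = 0.20600 Tg/yr.
Box E: F(E→F) = (0.20600 + 0.1332) − 0.1316 = 0.20760 Tg/yr.
Box F throughput = its input = 0.20760 Tg/yr; τ = 0.4511 / 0.20760 = 2.173 yr.

2.17 yr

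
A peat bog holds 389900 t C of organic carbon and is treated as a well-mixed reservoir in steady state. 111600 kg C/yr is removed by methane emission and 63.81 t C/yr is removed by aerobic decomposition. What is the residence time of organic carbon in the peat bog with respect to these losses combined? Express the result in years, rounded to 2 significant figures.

Convert the methane emission flux: 111600 kg C/yr = 111.6 t C/yr.
Total removal = 111.6 + 63.81 = 175.41 t C/yr.
τ = M / ΣF_out = 389900 / 175.41 = 2223 yr.

2200 yr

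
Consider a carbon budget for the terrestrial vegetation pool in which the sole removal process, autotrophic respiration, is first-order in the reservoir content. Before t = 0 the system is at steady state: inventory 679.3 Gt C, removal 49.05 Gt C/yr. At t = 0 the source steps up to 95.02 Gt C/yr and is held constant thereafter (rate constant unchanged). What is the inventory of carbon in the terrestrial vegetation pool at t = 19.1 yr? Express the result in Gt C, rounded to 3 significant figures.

The sink rate constant is k = F₀/M₀ = 49.05/679.3 = 0.07221 yr⁻¹.
Solving dM/dt = F₁ − kM with M(0) = M₀ gives M(t) = F₁/k + (M₀ − F₁/k)·e^(−kt).
F₁/k = 95.02/0.07221 = 1315.9 Gt C; kt = 0.07221 × 19.1 = 1.379, e^(−kt) = 0.2518.
M(19.1) = 1315.9 + (679.3 − 1315.9) × 0.2518 = 1315.9 − 160.3 = 1155.6 Gt C.

1160 Gt C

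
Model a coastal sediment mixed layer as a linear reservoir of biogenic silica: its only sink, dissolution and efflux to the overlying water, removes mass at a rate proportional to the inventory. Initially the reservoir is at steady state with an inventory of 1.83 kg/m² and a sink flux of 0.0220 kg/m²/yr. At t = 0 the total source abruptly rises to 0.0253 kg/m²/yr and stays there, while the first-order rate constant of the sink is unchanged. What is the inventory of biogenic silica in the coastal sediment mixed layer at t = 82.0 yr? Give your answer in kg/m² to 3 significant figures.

2.00 kg/m²

Residence time τ = M₀/F₀ = 83.18 yr. The eventual steady state is M_∞ = M₀·(F₁/F₀) = 1.83 × 0.0253/0.0220 = 2.1045 kg/m².
The anomaly ΔM(t) = M(t) − M_∞ decays as ΔM₀·e^(−t/τ) with ΔM₀ = 1.83 − 2.1045 = −0.2745 kg/m².
At t = 82.0 yr, e^(−t/τ) = e^(−0.9858) = 0.3731, so ΔM = −0.1024 kg/m² and M = 2.1045 − 0.1024 = 2.0021 kg/m².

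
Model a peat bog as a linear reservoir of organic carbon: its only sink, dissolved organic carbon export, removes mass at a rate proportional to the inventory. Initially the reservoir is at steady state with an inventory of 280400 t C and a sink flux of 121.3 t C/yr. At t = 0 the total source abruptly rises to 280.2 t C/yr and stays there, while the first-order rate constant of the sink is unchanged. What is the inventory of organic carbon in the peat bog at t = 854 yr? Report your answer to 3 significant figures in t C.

The sink rate constant is k = F₀/M₀ = 121.3/280400 = 0.0004326 yr⁻¹.
Solving dM/dt = F₁ − kM with M(0) = M₀ gives M(t) = F₁/k + (M₀ − F₁/k)·e^(−kt).
F₁/k = 280.2/0.0004326 = 647720 t C; kt = 0.0004326 × 854 = 0.3694, e^(−kt) = 0.6911.
M(854) = 647720 + (280400 − 647720) × 0.6911 = 647720 − 253900 = 393860 t C.

394000 t C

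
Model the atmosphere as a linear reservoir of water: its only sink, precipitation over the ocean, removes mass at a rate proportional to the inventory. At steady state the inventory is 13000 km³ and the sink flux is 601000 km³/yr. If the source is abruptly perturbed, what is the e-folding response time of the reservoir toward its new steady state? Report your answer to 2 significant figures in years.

For a linear reservoir the response time equals the residence time τ = M/F.
τ = 13000 / 601000 = 0.02163 yr.

0.022 yr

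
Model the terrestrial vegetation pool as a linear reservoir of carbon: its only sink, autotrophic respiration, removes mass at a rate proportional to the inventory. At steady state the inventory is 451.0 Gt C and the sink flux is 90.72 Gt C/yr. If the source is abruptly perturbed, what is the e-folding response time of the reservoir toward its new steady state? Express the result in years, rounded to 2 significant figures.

For a linear reservoir the response time equals the residence time τ = M/F.
τ = 451.0 / 90.72 = 4.971 yr.

5.0 yr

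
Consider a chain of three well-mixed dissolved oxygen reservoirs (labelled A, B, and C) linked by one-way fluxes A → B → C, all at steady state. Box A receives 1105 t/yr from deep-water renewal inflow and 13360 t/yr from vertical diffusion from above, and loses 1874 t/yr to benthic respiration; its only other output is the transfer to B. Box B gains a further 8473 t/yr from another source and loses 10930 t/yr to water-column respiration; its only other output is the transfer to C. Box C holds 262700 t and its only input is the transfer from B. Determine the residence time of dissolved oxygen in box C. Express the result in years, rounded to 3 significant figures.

25.9 yr

Box A: F(A→B) = (1105 + 13360) − 1874 = 12591 t/yr.
Box B: F(B→C) = (12591 + 8473) − 10930 = 10134 t/yr.
Box C throughput = its input = 10134 t/yr; τ = 262700 / 10134 = 25.92 yr.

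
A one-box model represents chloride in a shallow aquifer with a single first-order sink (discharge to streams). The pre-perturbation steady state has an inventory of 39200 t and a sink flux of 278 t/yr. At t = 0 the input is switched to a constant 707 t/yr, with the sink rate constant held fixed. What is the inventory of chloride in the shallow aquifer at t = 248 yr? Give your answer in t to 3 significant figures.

89300 t

τ = M₀/F₀ = 39200/278 = 141.0 yr; rate constant k = 1/τ.
New steady state M_∞ = F₁/k = F₁·τ = 707 × 141.0 = 99692 t.
M(t) = M_∞ + (M₀ − M_∞)·e^(−t/τ); t/τ = 248/141.0 = 1.759, so e^(−t/τ) = 0.1723.
M(t) = 99692 − 60490 × 0.1723 = 89272 t.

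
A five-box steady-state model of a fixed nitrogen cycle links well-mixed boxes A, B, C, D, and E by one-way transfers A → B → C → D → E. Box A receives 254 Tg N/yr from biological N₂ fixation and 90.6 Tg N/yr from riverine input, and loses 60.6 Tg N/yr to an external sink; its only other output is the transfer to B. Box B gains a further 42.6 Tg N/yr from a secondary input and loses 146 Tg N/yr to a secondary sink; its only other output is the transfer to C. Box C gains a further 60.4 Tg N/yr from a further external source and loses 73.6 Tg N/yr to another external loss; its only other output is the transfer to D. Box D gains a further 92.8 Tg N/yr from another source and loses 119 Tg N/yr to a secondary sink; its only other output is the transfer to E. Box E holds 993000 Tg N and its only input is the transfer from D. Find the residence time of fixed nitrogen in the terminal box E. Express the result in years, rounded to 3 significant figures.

7030 yr

Box A: F(A→B) = (254 + 90.6) − 60.6 = 284.00 Tg N/yr.
Box B: F(B→C) = (284.00 + 42.6) − 146 = 180.60 Tg N/yr.
Box C: F(C→D) = (180.60 + 60.4) − 73.6 = 167.40 Tg N/yr.
Box D: F(D→E) = (167.40 + 92.8) − 119 = 141.20 Tg N/yr.
Box E throughput = its input = 141.20 Tg N/yr; τ = 993000 / 141.20 = 7033 yr.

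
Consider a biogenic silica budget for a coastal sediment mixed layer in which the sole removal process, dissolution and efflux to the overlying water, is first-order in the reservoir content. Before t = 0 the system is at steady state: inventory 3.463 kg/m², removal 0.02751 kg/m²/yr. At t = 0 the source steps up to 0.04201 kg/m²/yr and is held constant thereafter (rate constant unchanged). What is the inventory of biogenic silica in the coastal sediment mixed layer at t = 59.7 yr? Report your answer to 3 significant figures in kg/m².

Residence time τ = M₀/F₀ = 125.9 yr. The eventual steady state is M_∞ = M₀·(F₁/F₀) = 3.463 × 0.04201/0.02751 = 5.2883 kg/m².
The anomaly ΔM(t) = M(t) − M_∞ decays as ΔM₀·e^(−t/τ) with ΔM₀ = 3.463 − 5.2883 = −1.825 kg/m².
At t = 59.7 yr, e^(−t/τ) = e^(−0.4743) = 0.6223, so ΔM = −1.136 kg/m² and M = 5.2883 − 1.136 = 4.1523 kg/m².

4.15 kg/m²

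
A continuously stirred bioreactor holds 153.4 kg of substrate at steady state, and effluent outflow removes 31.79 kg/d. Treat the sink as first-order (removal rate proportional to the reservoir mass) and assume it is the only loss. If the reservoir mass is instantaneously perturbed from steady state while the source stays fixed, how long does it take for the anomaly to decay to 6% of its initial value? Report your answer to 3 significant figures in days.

For a linear reservoir the anomaly decays as exp(−t/τ) with τ = M/F = 153.4/31.79 = 4.825 d.
exp(−t/τ) = 0.06 ⇒ t = −τ ln(0.06) = 4.825 × 2.813 = 13.58 d.

13.6 d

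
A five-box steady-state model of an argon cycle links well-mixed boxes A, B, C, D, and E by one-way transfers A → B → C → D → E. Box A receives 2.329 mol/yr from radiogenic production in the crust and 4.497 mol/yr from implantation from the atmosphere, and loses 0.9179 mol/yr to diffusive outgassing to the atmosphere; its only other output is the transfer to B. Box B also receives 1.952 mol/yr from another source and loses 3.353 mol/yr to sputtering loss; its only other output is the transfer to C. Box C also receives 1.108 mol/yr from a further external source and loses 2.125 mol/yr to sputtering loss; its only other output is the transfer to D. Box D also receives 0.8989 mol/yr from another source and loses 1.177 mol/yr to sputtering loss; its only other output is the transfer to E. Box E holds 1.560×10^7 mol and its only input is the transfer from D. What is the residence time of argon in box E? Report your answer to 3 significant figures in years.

Box A: F(A→B) = (2.329 + 4.497) − 0.9179 = 5.9081 mol/yr.
Box B: F(B→C) = (5.9081 + 1.952) − 3.353 = 4.5071 mol/yr.
Box C: F(C→D) = (4.5071 + 1.108) − 2.125 = 3.4901 mol/yr.
Box D: F(D→E) = (3.4901 + 0.8989) − 1.177 = 3.2120 mol/yr.
Box E throughput = its input = 3.2120 mol/yr; τ = 1.560×10^7 / 3.2120 = 4.857×10^6 yr.

4.86×10^6 yr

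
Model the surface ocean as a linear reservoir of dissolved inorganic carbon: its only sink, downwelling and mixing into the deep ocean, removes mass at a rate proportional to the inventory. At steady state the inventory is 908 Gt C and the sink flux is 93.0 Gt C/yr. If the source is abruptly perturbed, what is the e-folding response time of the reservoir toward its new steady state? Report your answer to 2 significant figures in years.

9.8 yr

For a linear reservoir the response time equals the residence time τ = M/F.
τ = 908 / 93.0 = 9.763 yr.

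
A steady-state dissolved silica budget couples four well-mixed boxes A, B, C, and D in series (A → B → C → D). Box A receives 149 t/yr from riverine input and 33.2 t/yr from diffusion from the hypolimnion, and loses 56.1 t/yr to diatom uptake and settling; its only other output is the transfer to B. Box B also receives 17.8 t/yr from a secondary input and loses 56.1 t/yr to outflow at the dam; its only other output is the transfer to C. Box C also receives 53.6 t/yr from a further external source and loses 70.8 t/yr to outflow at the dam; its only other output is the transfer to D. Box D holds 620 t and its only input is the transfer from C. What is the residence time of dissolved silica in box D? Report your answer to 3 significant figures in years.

8.78 yr

Box A: F(A→B) = (149 + 33.2) − 56.1 = 126.10 t/yr.
Box B: F(B→C) = (126.10 + 17.8) − 56.1 = 87.800 t/yr.
Box C: F(C→D) = (87.800 + 53.6) − 70.8 = 70.600 t/yr.
Box D throughput = its input = 70.600 t/yr; τ = 620 / 70.600 = 8.782 yr.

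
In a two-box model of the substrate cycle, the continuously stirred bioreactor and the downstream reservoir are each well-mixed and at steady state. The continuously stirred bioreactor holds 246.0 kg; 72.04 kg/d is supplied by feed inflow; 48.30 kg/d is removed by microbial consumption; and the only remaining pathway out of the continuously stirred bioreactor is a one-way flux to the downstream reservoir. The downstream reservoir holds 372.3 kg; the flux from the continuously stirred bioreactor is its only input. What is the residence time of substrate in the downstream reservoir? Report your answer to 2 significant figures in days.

Balance the continuously stirred bioreactor: ΣF_in = 72.040 kg/d.
Flux to the downstream reservoir = ΣF_in − (48.30) = 23.740 kg/d.
At steady state the output of the downstream reservoir equals its input, 23.740 kg/d.
τ = M / F = 372.3 / 23.740 = 15.68 d.

16 d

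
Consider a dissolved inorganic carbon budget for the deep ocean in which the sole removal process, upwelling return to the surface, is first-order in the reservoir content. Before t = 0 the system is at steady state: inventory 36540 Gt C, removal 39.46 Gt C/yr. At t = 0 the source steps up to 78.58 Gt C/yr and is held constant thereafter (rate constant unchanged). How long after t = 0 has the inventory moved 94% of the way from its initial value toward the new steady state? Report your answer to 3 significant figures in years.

τ = M₀/F₀ = 36540/39.46 = 926.0 yr.
The remaining gap fraction is e^(−t/τ); 94% covered ⇒ e^(−t/τ) = 0.0600.
t = −τ ln(0.0600) = 926.0 × 2.813 = 2605 yr.

2610 yr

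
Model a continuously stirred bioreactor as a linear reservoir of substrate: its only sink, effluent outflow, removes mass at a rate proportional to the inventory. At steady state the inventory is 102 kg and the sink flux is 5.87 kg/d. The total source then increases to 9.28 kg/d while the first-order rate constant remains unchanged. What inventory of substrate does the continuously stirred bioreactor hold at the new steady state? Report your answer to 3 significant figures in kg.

161 kg

Rate constant k = F/M = 5.87 / 102 = 0.05755 d⁻¹.
At the new steady state, source = k·M_new ⇒ M_new = 9.28 / 0.05755 = 161.3 kg.
(Equivalently M_new = M × F_new/F_old = 102 × 9.28/5.87.)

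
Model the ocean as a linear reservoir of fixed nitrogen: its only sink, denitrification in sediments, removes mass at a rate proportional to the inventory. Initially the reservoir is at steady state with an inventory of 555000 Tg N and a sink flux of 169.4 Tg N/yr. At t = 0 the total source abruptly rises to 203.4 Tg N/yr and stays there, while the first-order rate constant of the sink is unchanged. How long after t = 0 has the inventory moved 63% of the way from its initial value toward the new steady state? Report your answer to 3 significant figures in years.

τ = M₀/F₀ = 555000/169.4 = 3276 yr.
The remaining gap fraction is e^(−t/τ); 63% covered ⇒ e^(−t/τ) = 0.370.
t = −τ ln(0.370) = 3276 × 0.9943 = 3257 yr.

3260 yr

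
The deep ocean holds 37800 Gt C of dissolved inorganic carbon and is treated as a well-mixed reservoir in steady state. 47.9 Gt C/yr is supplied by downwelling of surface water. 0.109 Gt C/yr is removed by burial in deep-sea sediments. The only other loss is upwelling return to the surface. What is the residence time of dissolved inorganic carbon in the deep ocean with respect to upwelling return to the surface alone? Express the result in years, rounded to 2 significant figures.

790 yr

At steady state ΣF_in = ΣF_out.
ΣF_in = 47.900 Gt C/yr.
Upwelling return to the surface flux = ΣF_in − (0.109) = 47.900 − 0.1090 = 47.79 Gt C/yr.
τ = M / F = 37800 / 47.79 = 790.9 yr.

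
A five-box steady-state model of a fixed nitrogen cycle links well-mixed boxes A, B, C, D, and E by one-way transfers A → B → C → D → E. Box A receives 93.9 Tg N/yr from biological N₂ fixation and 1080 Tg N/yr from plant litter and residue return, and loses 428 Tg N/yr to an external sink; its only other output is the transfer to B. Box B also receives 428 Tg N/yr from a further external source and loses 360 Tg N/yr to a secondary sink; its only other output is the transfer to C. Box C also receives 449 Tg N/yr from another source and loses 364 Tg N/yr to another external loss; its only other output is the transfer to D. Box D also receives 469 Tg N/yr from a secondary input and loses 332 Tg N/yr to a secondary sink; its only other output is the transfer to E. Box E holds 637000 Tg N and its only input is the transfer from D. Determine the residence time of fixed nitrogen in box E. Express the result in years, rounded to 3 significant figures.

615 yr

Box A: F(A→B) = (93.9 + 1080) − 428 = 745.90 Tg N/yr.
Box B: F(B→C) = (745.90 + 428) − 360 = 813.90 Tg N/yr.
Box C: F(C→D) = (813.90 + 449) − 364 = 898.90 Tg N/yr.
Box D: F(D→E) = (898.90 + 469) − 332 = 1035.9 Tg N/yr.
Box E throughput = its input = 1035.9 Tg N/yr; τ = 637000 / 1035.9 = 614.9 yr.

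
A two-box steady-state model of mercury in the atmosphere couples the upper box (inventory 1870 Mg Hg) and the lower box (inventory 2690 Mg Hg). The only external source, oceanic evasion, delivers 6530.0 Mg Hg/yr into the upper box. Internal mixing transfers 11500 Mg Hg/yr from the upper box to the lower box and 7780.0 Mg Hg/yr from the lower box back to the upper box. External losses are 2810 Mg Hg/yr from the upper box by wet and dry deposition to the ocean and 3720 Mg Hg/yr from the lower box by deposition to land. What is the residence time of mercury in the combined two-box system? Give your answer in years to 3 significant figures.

0.698 yr

Residence time in the combined system uses the total inventory and the total *external* removal — internal exchanges between the two boxes cancel.
M_total = 1870 + 2690 = 4560.0 Mg Hg.
ΣF_external_out = 2810 + 3720 = 6530.0 Mg Hg/yr.
τ = M_total / ΣF_ext = 4560.0 / 6530.0 = 0.6983 yr.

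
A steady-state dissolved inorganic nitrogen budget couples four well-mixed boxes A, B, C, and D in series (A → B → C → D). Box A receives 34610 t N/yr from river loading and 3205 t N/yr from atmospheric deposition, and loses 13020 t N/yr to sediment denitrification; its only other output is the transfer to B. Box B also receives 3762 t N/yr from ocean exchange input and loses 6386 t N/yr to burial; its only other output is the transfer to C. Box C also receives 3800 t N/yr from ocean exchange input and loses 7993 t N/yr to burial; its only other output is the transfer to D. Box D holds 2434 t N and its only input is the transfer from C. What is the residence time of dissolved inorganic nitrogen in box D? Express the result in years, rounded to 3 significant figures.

0.135 yr

Box A: F(A→B) = (34610 + 3205) − 13020 = 24795 t N/yr.
Box B: F(B→C) = (24795 + 3762) − 6386 = 22171 t N/yr.
Box C: F(C→D) = (22171 + 3800) − 7993 = 17978 t N/yr.
Box D throughput = its input = 17978 t N/yr; τ = 2434 / 17978 = 0.1354 yr.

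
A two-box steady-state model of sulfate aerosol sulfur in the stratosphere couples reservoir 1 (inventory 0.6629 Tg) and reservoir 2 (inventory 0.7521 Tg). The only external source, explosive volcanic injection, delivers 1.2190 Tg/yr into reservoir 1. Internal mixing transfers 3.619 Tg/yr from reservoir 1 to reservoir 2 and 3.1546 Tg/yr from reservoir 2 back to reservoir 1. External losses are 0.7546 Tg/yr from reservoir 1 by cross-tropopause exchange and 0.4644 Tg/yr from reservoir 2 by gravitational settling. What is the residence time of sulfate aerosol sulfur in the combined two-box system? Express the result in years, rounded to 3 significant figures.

Residence time in the combined system uses the total inventory and the total *external* removal — internal exchanges between the two boxes cancel.
M_total = 0.6629 + 0.7521 = 1.4150 Tg.
ΣF_external_out = 0.7546 + 0.4644 = 1.2190 Tg/yr.
τ = M_total / ΣF_ext = 1.4150 / 1.2190 = 1.161 yr.

1.16 yr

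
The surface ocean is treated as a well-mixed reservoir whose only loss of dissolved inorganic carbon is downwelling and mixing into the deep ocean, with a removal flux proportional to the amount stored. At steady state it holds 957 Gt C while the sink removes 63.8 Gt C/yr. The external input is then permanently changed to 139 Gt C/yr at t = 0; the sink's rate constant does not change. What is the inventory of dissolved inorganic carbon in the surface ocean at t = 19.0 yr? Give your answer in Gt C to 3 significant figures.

1770 Gt C

Residence time τ = M₀/F₀ = 15.00 yr. The eventual steady state is M_∞ = M₀·(F₁/F₀) = 957 × 139/63.8 = 2085.0 Gt C.
The anomaly ΔM(t) = M(t) − M_∞ decays as ΔM₀·e^(−t/τ) with ΔM₀ = 957 − 2085.0 = −1128 Gt C.
At t = 19.0 yr, e^(−t/τ) = e^(−1.267) = 0.2818, so ΔM = −317.8 Gt C and M = 2085.0 − 317.8 = 1767.2 Gt C.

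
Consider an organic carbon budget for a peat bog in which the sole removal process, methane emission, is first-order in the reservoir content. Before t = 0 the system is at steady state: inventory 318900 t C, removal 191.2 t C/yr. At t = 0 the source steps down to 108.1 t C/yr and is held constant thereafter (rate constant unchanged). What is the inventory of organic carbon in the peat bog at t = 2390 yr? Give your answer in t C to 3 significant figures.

213000 t C

The sink rate constant is k = F₀/M₀ = 191.2/318900 = 0.0005996 yr⁻¹.
Solving dM/dt = F₁ − kM with M(0) = M₀ gives M(t) = F₁/k + (M₀ − F₁/k)·e^(−kt).
F₁/k = 108.1/0.0005996 = 180300 t C; kt = 0.0005996 × 2390 = 1.433, e^(−kt) = 0.2386.
M(2390) = 180300 + (318900 − 180300) × 0.2386 = 180300 + 33070 = 213370 t C.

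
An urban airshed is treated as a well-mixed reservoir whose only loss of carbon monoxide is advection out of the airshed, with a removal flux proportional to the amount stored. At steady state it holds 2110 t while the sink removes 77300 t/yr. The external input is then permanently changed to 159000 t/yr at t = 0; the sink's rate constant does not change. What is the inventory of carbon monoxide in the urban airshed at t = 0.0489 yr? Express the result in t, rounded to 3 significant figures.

The sink rate constant is k = F₀/M₀ = 77300/2110 = 36.64 yr⁻¹.
Solving dM/dt = F₁ − kM with M(0) = M₀ gives M(t) = F₁/k + (M₀ − F₁/k)·e^(−kt).
F₁/k = 159000/36.64 = 4340.1 t; kt = 36.64 × 0.0489 = 1.791, e^(−kt) = 0.1667.
M(0.0489) = 4340.1 + (2110 − 4340.1) × 0.1667 = 4340.1 − 371.8 = 3968.3 t.

3970 t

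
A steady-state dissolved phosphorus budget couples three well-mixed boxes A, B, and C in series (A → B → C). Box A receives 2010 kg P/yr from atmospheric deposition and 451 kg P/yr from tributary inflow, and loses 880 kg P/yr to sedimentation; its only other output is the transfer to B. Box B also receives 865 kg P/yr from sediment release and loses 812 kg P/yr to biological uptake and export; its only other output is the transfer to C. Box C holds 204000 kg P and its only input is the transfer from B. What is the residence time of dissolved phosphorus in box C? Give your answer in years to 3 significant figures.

125 yr

Box A: F(A→B) = (2010 + 451) − 880 = 1581.0 kg P/yr.
Box B: F(B→C) = (1581.0 + 865) − 812 = 1634.0 kg P/yr.
Box C throughput = its input = 1634.0 kg P/yr; τ = 204000 / 1634.0 = 124.8 yr.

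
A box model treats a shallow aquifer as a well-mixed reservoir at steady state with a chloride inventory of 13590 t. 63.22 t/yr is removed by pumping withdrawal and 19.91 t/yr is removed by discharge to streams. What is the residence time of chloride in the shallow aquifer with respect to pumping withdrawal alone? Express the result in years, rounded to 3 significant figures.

Residence time with respect to a single sink: τ = M / F_sink.
τ = 13590 / 63.22 = 215.0 yr.

215 yr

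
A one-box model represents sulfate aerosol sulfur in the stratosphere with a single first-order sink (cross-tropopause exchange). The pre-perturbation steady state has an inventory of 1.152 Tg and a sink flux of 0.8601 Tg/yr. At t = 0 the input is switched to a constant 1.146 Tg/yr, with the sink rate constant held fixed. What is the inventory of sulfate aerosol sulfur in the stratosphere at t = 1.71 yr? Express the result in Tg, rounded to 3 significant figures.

τ = M₀/F₀ = 1.152/0.8601 = 1.339 yr; rate constant k = 1/τ.
New steady state M_∞ = F₁/k = F₁·τ = 1.146 × 1.339 = 1.5349 Tg.
M(t) = M_∞ + (M₀ − M_∞)·e^(−t/τ); t/τ = 1.71/1.339 = 1.277, so e^(−t/τ) = 0.2790.
M(t) = 1.5349 − 0.3829 × 0.2790 = 1.4281 Tg.

1.43 Tg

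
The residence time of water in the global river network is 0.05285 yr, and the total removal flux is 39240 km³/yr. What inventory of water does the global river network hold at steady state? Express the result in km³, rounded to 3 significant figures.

τ = M/F ⇒ M = τ × F = 0.05285 × 39240 = 2074 km³.

2070 km³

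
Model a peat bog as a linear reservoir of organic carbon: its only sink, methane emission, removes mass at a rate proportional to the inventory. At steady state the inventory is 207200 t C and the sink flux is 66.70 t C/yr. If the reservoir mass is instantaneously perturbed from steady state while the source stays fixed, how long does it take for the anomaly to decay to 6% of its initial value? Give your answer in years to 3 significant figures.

8740 yr

For a linear reservoir the anomaly decays as exp(−t/τ) with τ = M/F = 207200/66.70 = 3106 yr.
exp(−t/τ) = 0.06 ⇒ t = −τ ln(0.06) = 3106 × 2.813 = 8740 yr.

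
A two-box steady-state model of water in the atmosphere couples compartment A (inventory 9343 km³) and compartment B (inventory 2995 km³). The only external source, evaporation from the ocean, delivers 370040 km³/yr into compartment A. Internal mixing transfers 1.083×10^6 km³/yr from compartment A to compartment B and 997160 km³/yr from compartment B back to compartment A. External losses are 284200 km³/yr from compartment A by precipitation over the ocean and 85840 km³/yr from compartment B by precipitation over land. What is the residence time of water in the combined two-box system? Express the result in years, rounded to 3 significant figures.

Residence time in the combined system uses the total inventory and the total *external* removal — internal exchanges between the two boxes cancel.
M_total = 9343 + 2995 = 12338 km³.
ΣF_external_out = 284200 + 85840 = 370040 km³/yr.
τ = M_total / ΣF_ext = 12338 / 370040 = 0.03334 yr.

0.0333 yr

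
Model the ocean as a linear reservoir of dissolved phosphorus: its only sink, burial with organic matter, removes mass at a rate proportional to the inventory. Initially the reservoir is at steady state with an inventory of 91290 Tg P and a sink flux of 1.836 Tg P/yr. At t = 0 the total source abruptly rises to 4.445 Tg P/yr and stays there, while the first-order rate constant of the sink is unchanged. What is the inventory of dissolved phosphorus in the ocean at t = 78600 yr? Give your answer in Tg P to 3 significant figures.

194000 Tg P

The sink rate constant is k = F₀/M₀ = 1.836/91290 = 2.011×10^-5 yr⁻¹.
Solving dM/dt = F₁ − kM with M(0) = M₀ gives M(t) = F₁/k + (M₀ − F₁/k)·e^(−kt).
F₁/k = 4.445/2.011×10^-5 = 221020 Tg P; kt = 2.011×10^-5 × 78600 = 1.581, e^(−kt) = 0.2058.
M(78600) = 221020 + (91290 − 221020) × 0.2058 = 221020 − 26700 = 194320 Tg P.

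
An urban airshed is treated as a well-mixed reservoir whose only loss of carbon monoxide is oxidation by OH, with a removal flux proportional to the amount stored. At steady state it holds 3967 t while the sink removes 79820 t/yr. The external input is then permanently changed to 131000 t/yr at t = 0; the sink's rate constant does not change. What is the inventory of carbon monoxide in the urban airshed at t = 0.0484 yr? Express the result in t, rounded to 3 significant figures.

5550 t

Residence time τ = M₀/F₀ = 0.04970 yr. The eventual steady state is M_∞ = M₀·(F₁/F₀) = 3967 × 131000/79820 = 6510.6 t.
The anomaly ΔM(t) = M(t) − M_∞ decays as ΔM₀·e^(−t/τ) with ΔM₀ = 3967 − 6510.6 = −2544 t.
At t = 0.0484 yr, e^(−t/τ) = e^(−0.9739) = 0.3776, so ΔM = −960.5 t and M = 6510.6 − 960.5 = 5550.1 t.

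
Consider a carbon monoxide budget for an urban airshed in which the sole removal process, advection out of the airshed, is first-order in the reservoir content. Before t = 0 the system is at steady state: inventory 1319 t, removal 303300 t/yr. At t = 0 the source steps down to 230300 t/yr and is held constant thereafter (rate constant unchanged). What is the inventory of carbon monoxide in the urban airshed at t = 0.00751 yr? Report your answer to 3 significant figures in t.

1060 t

Residence time τ = M₀/F₀ = 0.004349 yr. The eventual steady state is M_∞ = M₀·(F₁/F₀) = 1319 × 230300/303300 = 1001.5 t.
The anomaly ΔM(t) = M(t) − M_∞ decays as ΔM₀·e^(−t/τ) with ΔM₀ = 1319 − 1001.5 = 317.5 t.
At t = 0.00751 yr, e^(−t/τ) = e^(−1.727) = 0.1778, so ΔM = 56.46 t and M = 1001.5 + 56.46 = 1058.0 t.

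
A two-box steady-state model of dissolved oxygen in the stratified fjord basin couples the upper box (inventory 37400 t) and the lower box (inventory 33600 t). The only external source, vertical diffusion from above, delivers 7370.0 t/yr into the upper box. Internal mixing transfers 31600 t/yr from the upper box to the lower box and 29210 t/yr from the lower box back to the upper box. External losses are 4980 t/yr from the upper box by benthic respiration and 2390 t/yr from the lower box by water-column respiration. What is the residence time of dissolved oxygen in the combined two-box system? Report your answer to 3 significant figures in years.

Residence time in the combined system uses the total inventory and the total *external* removal — internal exchanges between the two boxes cancel.
M_total = 37400 + 33600 = 71000 t.
ΣF_external_out = 4980 + 2390 = 7370.0 t/yr.
τ = M_total / ΣF_ext = 71000 / 7370.0 = 9.634 yr.

9.63 yr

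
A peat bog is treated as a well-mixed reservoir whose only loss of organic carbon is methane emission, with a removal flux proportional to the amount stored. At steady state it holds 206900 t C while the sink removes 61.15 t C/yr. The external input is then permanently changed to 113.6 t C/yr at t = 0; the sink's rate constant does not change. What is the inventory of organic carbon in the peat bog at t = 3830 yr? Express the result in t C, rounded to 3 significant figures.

327000 t C

The sink rate constant is k = F₀/M₀ = 61.15/206900 = 0.0002956 yr⁻¹.
Solving dM/dt = F₁ − kM with M(0) = M₀ gives M(t) = F₁/k + (M₀ − F₁/k)·e^(−kt).
F₁/k = 113.6/0.0002956 = 384360 t C; kt = 0.0002956 × 3830 = 1.132, e^(−kt) = 0.3224.
M(3830) = 384360 + (206900 − 384360) × 0.3224 = 384360 − 57210 = 327150 t C.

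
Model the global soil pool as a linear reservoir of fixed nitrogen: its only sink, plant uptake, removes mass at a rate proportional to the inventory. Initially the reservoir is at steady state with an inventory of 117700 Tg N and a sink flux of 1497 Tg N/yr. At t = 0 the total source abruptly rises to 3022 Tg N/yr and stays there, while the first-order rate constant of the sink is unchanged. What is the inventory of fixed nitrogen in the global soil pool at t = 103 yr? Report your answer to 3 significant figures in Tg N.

205000 Tg N

The sink rate constant is k = F₀/M₀ = 1497/117700 = 0.01272 yr⁻¹.
Solving dM/dt = F₁ − kM with M(0) = M₀ gives M(t) = F₁/k + (M₀ − F₁/k)·e^(−kt).
F₁/k = 3022/0.01272 = 237600 Tg N; kt = 0.01272 × 103 = 1.310, e^(−kt) = 0.2698.
M(103) = 237600 + (117700 − 237600) × 0.2698 = 237600 − 32350 = 205250 Tg N.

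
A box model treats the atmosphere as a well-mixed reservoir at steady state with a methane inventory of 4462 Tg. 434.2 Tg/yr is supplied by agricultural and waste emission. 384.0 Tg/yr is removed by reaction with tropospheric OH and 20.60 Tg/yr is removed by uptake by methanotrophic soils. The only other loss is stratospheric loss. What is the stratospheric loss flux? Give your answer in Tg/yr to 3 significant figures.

29.6 Tg/yr

At steady state ΣF_in = ΣF_out.
ΣF_in = 434.20 Tg/yr.
Stratospheric loss flux = ΣF_in − (384.0 + 20.60) = 434.20 − 404.6 = 29.60 Tg/yr.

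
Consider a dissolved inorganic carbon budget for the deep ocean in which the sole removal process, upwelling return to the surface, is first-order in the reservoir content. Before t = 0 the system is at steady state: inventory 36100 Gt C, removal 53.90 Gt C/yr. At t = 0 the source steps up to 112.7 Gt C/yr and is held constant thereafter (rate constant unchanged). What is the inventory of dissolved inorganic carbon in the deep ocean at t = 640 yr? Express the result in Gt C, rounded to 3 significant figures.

60300 Gt C

Residence time τ = M₀/F₀ = 669.8 yr. The eventual steady state is M_∞ = M₀·(F₁/F₀) = 36100 × 112.7/53.90 = 75482 Gt C.
The anomaly ΔM(t) = M(t) − M_∞ decays as ΔM₀·e^(−t/τ) with ΔM₀ = 36100 − 75482 = −39380 Gt C.
At t = 640 yr, e^(−t/τ) = e^(−0.9556) = 0.3846, so ΔM = −15150 Gt C and M = 75482 − 15150 = 60336 Gt C.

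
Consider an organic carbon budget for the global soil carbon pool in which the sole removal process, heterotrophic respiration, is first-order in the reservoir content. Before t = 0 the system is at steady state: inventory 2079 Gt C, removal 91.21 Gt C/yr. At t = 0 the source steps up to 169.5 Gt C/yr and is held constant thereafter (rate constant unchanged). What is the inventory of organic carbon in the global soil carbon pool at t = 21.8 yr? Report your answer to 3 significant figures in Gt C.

3180 Gt C

τ = M₀/F₀ = 2079/91.21 = 22.79 yr; rate constant k = 1/τ.
New steady state M_∞ = F₁/k = F₁·τ = 169.5 × 22.79 = 3863.5 Gt C.
M(t) = M_∞ + (M₀ − M_∞)·e^(−t/τ); t/τ = 21.8/22.79 = 0.9564, so e^(−t/τ) = 0.3843.
M(t) = 3863.5 − 1785 × 0.3843 = 3177.8 Gt C.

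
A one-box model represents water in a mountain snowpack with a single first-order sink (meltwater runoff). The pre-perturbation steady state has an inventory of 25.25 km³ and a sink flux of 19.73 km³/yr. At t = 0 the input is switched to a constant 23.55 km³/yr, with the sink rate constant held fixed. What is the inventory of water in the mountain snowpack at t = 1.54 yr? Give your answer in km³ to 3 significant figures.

28.7 km³

The sink rate constant is k = F₀/M₀ = 19.73/25.25 = 0.7814 yr⁻¹.
Solving dM/dt = F₁ − kM with M(0) = M₀ gives M(t) = F₁/k + (M₀ − F₁/k)·e^(−kt).
F₁/k = 23.55/0.7814 = 30.139 km³; kt = 0.7814 × 1.54 = 1.203, e^(−kt) = 0.3002.
M(1.54) = 30.139 + (25.25 − 30.139) × 0.3002 = 30.139 − 1.468 = 28.671 km³.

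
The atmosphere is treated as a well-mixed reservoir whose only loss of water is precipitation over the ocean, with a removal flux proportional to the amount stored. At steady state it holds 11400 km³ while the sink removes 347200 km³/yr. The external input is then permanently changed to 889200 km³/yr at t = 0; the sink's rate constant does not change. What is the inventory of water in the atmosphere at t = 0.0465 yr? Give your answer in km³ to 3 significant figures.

24900 km³

The sink rate constant is k = F₀/M₀ = 347200/11400 = 30.46 yr⁻¹.
Solving dM/dt = F₁ − kM with M(0) = M₀ gives M(t) = F₁/k + (M₀ − F₁/k)·e^(−kt).
F₁/k = 889200/30.46 = 29196 km³; kt = 30.46 × 0.0465 = 1.416, e^(−kt) = 0.2426.
M(0.0465) = 29196 + (11400 − 29196) × 0.2426 = 29196 − 4318 = 24878 km³.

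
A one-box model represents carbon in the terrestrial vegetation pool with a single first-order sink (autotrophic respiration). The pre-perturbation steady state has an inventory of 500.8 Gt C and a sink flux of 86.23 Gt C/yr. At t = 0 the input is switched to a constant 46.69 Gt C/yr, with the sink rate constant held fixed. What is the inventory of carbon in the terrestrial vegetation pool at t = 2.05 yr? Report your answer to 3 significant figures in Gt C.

433 Gt C

The sink rate constant is k = F₀/M₀ = 86.23/500.8 = 0.1722 yr⁻¹.
Solving dM/dt = F₁ − kM with M(0) = M₀ gives M(t) = F₁/k + (M₀ − F₁/k)·e^(−kt).
F₁/k = 46.69/0.1722 = 271.16 Gt C; kt = 0.1722 × 2.05 = 0.3530, e^(−kt) = 0.7026.
M(2.05) = 271.16 + (500.8 − 271.16) × 0.7026 = 271.16 + 161.3 = 432.50 Gt C.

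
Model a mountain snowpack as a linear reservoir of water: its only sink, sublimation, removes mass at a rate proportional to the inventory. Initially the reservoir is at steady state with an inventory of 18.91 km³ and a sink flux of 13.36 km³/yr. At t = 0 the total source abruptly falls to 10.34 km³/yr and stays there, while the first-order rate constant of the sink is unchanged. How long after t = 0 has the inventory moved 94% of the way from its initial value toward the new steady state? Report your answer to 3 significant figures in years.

3.98 yr

τ = M₀/F₀ = 18.91/13.36 = 1.415 yr.
The remaining gap fraction is e^(−t/τ); 94% covered ⇒ e^(−t/τ) = 0.0600.
t = −τ ln(0.0600) = 1.415 × 2.813 = 3.982 yr.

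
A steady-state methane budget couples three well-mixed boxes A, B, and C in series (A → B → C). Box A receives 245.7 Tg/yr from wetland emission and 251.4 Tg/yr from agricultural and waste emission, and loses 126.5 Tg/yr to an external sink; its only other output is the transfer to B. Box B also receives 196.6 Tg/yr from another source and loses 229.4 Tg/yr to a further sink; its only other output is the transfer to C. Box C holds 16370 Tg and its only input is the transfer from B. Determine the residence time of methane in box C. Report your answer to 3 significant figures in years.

48.5 yr

Box A: F(A→B) = (245.7 + 251.4) − 126.5 = 370.60 Tg/yr.
Box B: F(B→C) = (370.60 + 196.6) − 229.4 = 337.80 Tg/yr.
Box C throughput = its input = 337.80 Tg/yr; τ = 16370 / 337.80 = 48.46 yr.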